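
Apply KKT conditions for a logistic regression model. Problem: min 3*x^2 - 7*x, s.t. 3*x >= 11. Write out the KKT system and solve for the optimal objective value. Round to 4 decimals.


Step 1: Try lambda = 0 (constraint inactive).
x_unc = 7/(2*3) = 1.1667
Check: 3*1.1667 = 3.5001 < 11 -- violated!
Step 2: Constraint must be active: 3*x = 11
x* = 11/3 = 3.6667 (rounded; the exact value 11/3 is used below)
lambda = (2*3*(11/3) - 7)/3 = 5.0
Step 3: Compute optimal value.
f(x*) = 3*(11/3)^2 - 7*(11/3) = 14.6667


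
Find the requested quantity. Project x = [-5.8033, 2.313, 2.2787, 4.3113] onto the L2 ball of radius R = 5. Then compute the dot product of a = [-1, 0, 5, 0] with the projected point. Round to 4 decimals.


Step 1: Compute ||x|| (intermediates to 6 decimals).
||x|| = sqrt((-5.8033)^2 + 2.313^2 + 2.2787^2 + 4.3113^2) = 7.925152
Step 2: Project.
Since ||x|| > R, scale = R/||x|| = 5/7.925152 = 0.630903, proj(x) = scale * x
proj(x) = [-3.661319, 1.459279, 1.437639, 2.720012]
Step 3: Dot product.
a^T * proj(x) = -1*(-3.661319) + 0*1.459279 + 5*1.437639 + 0*2.720012 = 10.8495


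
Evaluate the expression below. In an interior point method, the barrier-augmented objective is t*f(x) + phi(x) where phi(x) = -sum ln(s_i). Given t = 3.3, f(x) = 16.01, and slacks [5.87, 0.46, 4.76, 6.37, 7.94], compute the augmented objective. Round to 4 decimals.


Step 1: Compute log-barrier.
ln values: [1.7699, -0.7765, 1.5602, 1.8516, 2.0719]
phi = -(1.7699 - 0.7765 + 1.5602 + 1.8516 + 2.0719) = -6.4771
Step 2: Compute augmented objective.
t*f(x) = 3.3*16.01 = 52.833
Total = 52.833 - 6.4771 = 46.3559


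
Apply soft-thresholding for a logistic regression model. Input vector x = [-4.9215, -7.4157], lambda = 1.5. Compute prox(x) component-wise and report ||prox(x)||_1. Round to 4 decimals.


Soft-thresholding with lambda = 1.5:
prox(-4.9215) = sign(-4.9215)*max(|-4.9215| - 1.5, 0) = -3.4215
prox(-7.4157) = sign(-7.4157)*max(|-7.4157| - 1.5, 0) = -5.9157
prox(x) = [-3.4215, -5.9157]
||prox(x)||_1 = 3.4215 + 5.9157 = 9.3372


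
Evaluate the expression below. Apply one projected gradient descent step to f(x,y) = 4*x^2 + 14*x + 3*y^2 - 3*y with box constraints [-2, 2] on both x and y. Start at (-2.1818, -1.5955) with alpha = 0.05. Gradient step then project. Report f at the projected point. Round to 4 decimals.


Step 1: Compute gradient at (-2.1818, -1.5955).
grad_x = 2*4*-2.1818 + 14 = -3.4544
grad_y = 2*3*-1.5955 - 3 = -12.573
Step 2: Gradient step.
x_raw = -2.1818 - 0.05*-3.4544 = -2.0091
y_raw = -1.5955 - 0.05*-12.573 = -0.9669
Step 3: Project onto [-2, 2].
x_proj = clip(-2.0091) = -2.0
y_proj = clip(-0.9669) = -0.9669
Step 4: Evaluate f.
f(-2.0, -0.9669) = -6.2951


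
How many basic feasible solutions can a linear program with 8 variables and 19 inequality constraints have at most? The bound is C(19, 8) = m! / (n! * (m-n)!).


Each vertex corresponds to some choice of n active constraints out of m, so the number of vertices is at most C(m, n) = m! / (n!(m-n)!).
m = 19, n = 8
Numerator: 19 * 18 * 17 * 16 * 15 * 14 * 13 * 12
Denominator: 8! = 40320
C(19, 8) = 75582


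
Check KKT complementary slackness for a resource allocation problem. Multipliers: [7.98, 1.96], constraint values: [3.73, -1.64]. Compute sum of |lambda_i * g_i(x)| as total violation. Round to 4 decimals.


KKT complementary slackness check:
lambda_1 * g_1 = 7.98 * 3.73 = 29.7654
lambda_2 * g_2 = 1.96 * -1.64 = -3.2144
Total violation = 29.7654 + 3.2144 = 32.9798


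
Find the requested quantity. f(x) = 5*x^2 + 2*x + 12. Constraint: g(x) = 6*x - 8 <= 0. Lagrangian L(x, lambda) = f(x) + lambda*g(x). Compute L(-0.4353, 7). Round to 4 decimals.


Step 1: Evaluate f(x).
f(-0.4353) = 5*(-0.4353)^2 + 2*(-0.4353) + 12 = 12.0768
Step 2: Evaluate g(x).
g(-0.4353) = 6*-0.4353 - 8 = -10.6118
Step 3: Compute Lagrangian.
L = 12.0768 + 7*-10.6118 = -62.2058


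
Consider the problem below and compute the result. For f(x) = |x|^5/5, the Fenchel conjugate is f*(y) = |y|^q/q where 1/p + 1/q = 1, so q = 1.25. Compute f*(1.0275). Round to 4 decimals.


The conjugate exponent q satisfies 1/p + 1/q = 1.
p = 5, so q = 5/(5 - 1) = 1.25
|y|^q = 1.0275^1.25 = 1.0345
f*(1.0275) = 1.0345 / 1.25 = 0.8276


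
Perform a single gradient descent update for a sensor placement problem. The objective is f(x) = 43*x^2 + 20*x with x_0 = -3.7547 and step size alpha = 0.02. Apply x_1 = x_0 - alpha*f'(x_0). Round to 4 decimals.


We compute the gradient at x_0 and apply the update.
f'(x) = 86*x + 20
f'(-3.7547) = 86*-3.7547 + 20 = -302.9042
x_1 = -3.7547 - 0.02*-302.9042 = 2.3034


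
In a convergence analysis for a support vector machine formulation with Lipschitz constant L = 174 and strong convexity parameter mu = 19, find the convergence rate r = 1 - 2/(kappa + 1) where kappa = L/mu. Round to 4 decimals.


Step 1: Compute the condition number.
kappa = L/mu = 174/19 = 9.1579
Step 2: Compute the convergence rate.
r = 1 - 2/(kappa + 1) = 1 - 2*mu/(L + mu) = (L - mu)/(L + mu) = 155/193 = 0.8031


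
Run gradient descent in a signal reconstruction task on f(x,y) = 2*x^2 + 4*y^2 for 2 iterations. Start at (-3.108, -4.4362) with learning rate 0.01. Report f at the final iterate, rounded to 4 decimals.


Gradient descent on f(x,y) = 2*x^2 + 4*y^2.
Starting point: (-3.108, -4.4362), alpha = 0.01
Step 1: grad_x = 2*2*-3.108 = -12.432, grad_y = 2*4*-4.4362 = -35.4896
  x_1 = -3.108 - 0.01*-12.432 = -2.9837
  y_1 = -4.4362 - 0.01*-35.4896 = -4.0813
Step 2: grad_x = 2*2*-2.9837 = -11.9347, grad_y = 2*4*-4.0813 = -32.6504
  x_2 = -2.9837 - 0.01*-11.9347 = -2.8643
  y_2 = -4.0813 - 0.01*-32.6504 = -3.7548
f(-2.8643, -3.7548) = 2*(-2.8643)^2 + 4*(-3.7548)^2 = 72.8029


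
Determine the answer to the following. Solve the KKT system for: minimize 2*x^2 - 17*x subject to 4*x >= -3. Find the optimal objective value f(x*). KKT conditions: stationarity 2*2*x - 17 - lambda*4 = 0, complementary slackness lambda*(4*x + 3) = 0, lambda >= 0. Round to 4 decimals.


Step 1: Try lambda = 0 (constraint inactive).
Stationarity: 2*2*x - 17 = 0
x* = 17/(2*2) = 4.25
Check constraint: 4*4.25 = 17.0 >= -3 -- satisfied.
Step 2: Compute optimal value.
f(x*) = 2*4.25^2 - 17*4.25 = -36.125


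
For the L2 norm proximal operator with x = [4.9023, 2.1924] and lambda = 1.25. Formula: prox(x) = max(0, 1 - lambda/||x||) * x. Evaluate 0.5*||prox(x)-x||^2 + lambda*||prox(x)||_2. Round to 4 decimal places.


Step 1: Compute ||x||.
||x|| = 5.3702
Step 2: Compute scaling factor.
scale = max(0, 1 - 1.25/5.3702) = 0.7672
Step 3: prox(x) = [3.7612, 1.6821]
||prox(x)|| = 4.1202
Step 4: Proximal objective.
0.5*||prox-x||^2 = 0.7813
lambda*||prox|| = 5.1503
Total = 5.9315


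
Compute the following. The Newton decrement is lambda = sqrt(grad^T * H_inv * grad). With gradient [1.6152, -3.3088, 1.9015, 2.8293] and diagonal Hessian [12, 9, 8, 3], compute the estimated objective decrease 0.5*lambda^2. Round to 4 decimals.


Step 1: H is diagonal, so H^(-1) * g = [0.1346, -0.3676, 0.2377, 0.9431].
Step 2: g^T H^(-1) g = sum_i g_i^2 / H_ii
  = (1.6152)^2/12 + (-3.3088)^2/9 + (1.9015)^2/8 + (2.8293)^2/3
  = 0.2174 + 1.2165 + 0.452 + 2.6683 = 4.5541
Step 3: Objective decrease = 0.5 * g^T H^(-1) g = 2.2771


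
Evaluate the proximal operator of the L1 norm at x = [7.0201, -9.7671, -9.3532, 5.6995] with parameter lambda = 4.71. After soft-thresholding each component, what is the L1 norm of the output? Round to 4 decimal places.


Soft-thresholding with lambda = 4.71:
prox(7.0201) = sign(7.0201)*max(|7.0201| - 4.71, 0) = 2.3101
prox(-9.7671) = sign(-9.7671)*max(|-9.7671| - 4.71, 0) = -5.0571
prox(-9.3532) = sign(-9.3532)*max(|-9.3532| - 4.71, 0) = -4.6432
prox(5.6995) = sign(5.6995)*max(|5.6995| - 4.71, 0) = 0.9895
prox(x) = [2.3101, -5.0571, -4.6432, 0.9895]
||prox(x)||_1 = 2.3101 + 5.0571 + 4.6432 + 0.9895 = 12.9999


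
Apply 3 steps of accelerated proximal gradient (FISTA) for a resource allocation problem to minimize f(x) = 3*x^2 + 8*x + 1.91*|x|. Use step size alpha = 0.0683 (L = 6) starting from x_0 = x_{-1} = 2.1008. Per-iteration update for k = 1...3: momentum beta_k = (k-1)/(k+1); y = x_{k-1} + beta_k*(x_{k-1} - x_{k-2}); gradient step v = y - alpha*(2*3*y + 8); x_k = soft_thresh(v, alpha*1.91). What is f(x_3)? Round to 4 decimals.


FISTA on f(x) = 3*x^2 + 8*x + 1.91*|x|
L = 6, alpha = 0.0683
Iteration 1: beta = 0.0, y = 2.1008 + 0.0*(2.1008 - 2.1008) = 2.1008
  grad(y) = 20.6048, v = y - alpha*grad = 0.6935
  prox(v) = soft_thresh(0.6935, 0.1305) = 0.563
Iteration 2: beta = 0.3333, y = 0.563 + 0.3333*(0.563 - 2.1008) = 0.0505
  grad(y) = 8.3027, v = y - alpha*grad = -0.5166
  prox(v) = soft_thresh(-0.5166, 0.1305) = -0.3862
Iteration 3: beta = 0.5, y = -0.3862 + 0.5*(-0.3862 - 0.563) = -0.8608
  grad(y) = 2.8354, v = y - alpha*grad = -1.0544
  prox(v) = soft_thresh(-1.0544, 0.1305) = -0.924
f(x_3) = 3*(-0.924)^2 + 8*(-0.924) + 1.91*|-0.924| = -3.0658


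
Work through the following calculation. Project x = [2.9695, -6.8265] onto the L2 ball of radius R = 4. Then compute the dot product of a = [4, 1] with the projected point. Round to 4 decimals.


Step 1: Compute ||x|| (intermediates to 6 decimals).
||x|| = sqrt(2.9695^2 + (-6.8265)^2) = 7.444396
Step 2: Project.
Since ||x|| > R, scale = R/||x|| = 4/7.444396 = 0.537317, proj(x) = scale * x
proj(x) = [1.595563, -3.667995]
Step 3: Dot product.
a^T * proj(x) = 4*1.595563 + 1*(-3.667995) = 2.7143


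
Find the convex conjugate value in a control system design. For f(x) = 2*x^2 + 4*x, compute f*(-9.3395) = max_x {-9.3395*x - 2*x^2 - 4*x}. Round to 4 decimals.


f*(y) = sup_x {y*x - a*x^2 - b*x} = sup_x {(y-b)*x - a*x^2}
FOC: (y - b) - 2a*x = 0 => x* = (y - b)/(2a)
x* = (-9.3395 - 4)/(2*2) = -3.3349
f*(-9.3395) = (y-b)^2/(4a) = (-9.3395 - 4)^2/(4*2)
= 177.9423/8 = 22.2428


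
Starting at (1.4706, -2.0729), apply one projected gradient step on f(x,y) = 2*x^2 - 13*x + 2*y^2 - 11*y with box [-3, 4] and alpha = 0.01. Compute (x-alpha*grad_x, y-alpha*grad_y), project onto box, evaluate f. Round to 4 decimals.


Step 1: Compute gradient at (1.4706, -2.0729).
grad_x = 2*2*1.4706 - 13 = -7.1176
grad_y = 2*2*-2.0729 - 11 = -19.2916
Step 2: Gradient step.
x_raw = 1.4706 - 0.01*-7.1176 = 1.5418
y_raw = -2.0729 - 0.01*-19.2916 = -1.88
Step 3: Project onto [-3, 4].
x_proj = clip(1.5418) = 1.5418
y_proj = clip(-1.88) = -1.88
Step 4: Evaluate f.
f(1.5418, -1.88) = 12.4596


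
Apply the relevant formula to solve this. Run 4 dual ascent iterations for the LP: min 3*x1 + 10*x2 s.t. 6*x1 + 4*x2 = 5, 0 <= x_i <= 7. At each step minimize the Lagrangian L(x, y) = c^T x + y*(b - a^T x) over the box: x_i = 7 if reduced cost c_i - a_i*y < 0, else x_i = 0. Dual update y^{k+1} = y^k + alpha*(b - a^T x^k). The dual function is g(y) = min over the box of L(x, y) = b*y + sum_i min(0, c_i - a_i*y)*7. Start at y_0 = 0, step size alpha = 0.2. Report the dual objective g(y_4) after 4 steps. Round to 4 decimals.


Dual ascent for LP: min 3*x1 + 10*x2, 6*x1 + 4*x2 = 5, 0 <= x_i <= 7
Step 1: y^k = 0.0, reduced costs: (3.0, 10.0)
  x^k = (0.0, 0.0), subgradient = b - a^T x = 5.0
  y^{k+1} = 0.0 + 0.2*5.0 = 1.0
Step 2: y^k = 1.0, reduced costs: (-3.0, 6.0)
  x^k = (7.0, 0.0), subgradient = b - a^T x = -37.0
  y^{k+1} = 1.0 + 0.2*-37.0 = -6.4
Step 3: y^k = -6.4, reduced costs: (41.4, 35.6)
  x^k = (0.0, 0.0), subgradient = b - a^T x = 5.0
  y^{k+1} = -6.4 + 0.2*5.0 = -5.4
Step 4: y^k = -5.4, reduced costs: (35.4, 31.6)
  x^k = (0.0, 0.0), subgradient = b - a^T x = 5.0
  y^{k+1} = -5.4 + 0.2*5.0 = -4.4
Dual objective at y_4 = -4.4: reduced costs (29.4, 27.6), box minimizer x = (0.0, 0.0)
g(y_4) = b*y + (c1 - a1*y)*x1 + (c2 - a2*y)*x2 = 5*(-4.4) + 29.4*0.0 + 27.6*0.0 = -22.0 + 0.0 + 0.0 = -22.0


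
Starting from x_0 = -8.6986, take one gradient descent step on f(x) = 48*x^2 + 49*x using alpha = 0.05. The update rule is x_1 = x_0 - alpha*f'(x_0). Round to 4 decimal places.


We compute the gradient at x_0 and apply the update.
f'(x) = 96*x + 49
f'(-8.6986) = 96*-8.6986 + 49 = -786.0656
x_1 = -8.6986 - 0.05*-786.0656 = 30.6047


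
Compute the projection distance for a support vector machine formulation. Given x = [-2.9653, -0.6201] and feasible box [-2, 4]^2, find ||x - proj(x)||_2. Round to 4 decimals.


Project each component onto [-2, 4].
clip(-2.9653) = -2.0, clip(-0.6201) = -0.6201
Projection = [-2.0, -0.6201]
Squared diffs: [0.9318, 0.0]
Distance = sqrt(0.9318) = 0.9653


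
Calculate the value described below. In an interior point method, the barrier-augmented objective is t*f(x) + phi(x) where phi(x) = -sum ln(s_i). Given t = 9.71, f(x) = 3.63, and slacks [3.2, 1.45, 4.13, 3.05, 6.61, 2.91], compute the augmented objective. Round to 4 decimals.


Step 1: Compute log-barrier.
ln values: [1.1632, 0.3716, 1.4183, 1.1151, 1.8886, 1.0682]
phi = -(1.1632 + 0.3716 + 1.4183 + 1.1151 + 1.8886 + 1.0682) = -7.0249
Step 2: Compute augmented objective.
t*f(x) = 9.71*3.63 = 35.2473
Total = 35.2473 - 7.0249 = 28.2224


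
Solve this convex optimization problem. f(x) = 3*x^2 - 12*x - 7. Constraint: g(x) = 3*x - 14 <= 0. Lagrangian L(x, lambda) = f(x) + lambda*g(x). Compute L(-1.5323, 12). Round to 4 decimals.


Step 1: Evaluate f(x).
f(-1.5323) = 3*(-1.5323)^2 - 12*(-1.5323) - 7 = 18.4314
Step 2: Evaluate g(x).
g(-1.5323) = 3*-1.5323 - 14 = -18.5969
Step 3: Compute Lagrangian.
L = 18.4314 + 12*-18.5969 = -204.7314


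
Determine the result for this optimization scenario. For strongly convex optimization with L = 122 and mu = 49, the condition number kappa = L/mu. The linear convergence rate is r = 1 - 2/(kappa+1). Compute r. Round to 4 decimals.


Step 1: Compute the condition number.
kappa = L/mu = 122/49 = 2.4898
Step 2: Compute the convergence rate.
r = 1 - 2/(kappa + 1) = 1 - 2*mu/(L + mu) = (L - mu)/(L + mu) = 73/171 = 0.4269


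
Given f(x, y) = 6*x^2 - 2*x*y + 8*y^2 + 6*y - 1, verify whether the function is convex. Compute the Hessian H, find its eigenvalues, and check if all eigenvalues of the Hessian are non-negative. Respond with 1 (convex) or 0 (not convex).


The Hessian of f(x,y) = 6*x^2 - 2*x*y + 8*y^2 + 6*y - 1 is:
H = [[12, -2], [-2, 16]]
Trace = 12 + 16 = 28
Determinant = 12*16 - (-2)^2 = 188
Discriminant = (28)^2 - 4*188 = 32.0
Eigenvalues: lambda_1 = 11.1716, lambda_2 = 16.8284
The function is convex.

1


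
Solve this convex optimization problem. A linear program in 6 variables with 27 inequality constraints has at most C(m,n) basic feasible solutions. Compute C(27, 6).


Each vertex corresponds to some choice of n active constraints out of m, so the number of vertices is at most C(m, n) = m! / (n!(m-n)!).
m = 27, n = 6
Numerator: 27 * 26 * 25 * 24 * 23 * 22
Denominator: 6! = 720
C(27, 6) = 296010


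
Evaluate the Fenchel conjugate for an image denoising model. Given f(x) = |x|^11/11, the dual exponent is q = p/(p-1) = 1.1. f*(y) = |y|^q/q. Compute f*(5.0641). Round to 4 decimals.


The conjugate exponent q satisfies 1/p + 1/q = 1.
p = 11, so q = 11/(11 - 1) = 1.1
|y|^q = 5.0641^1.1 = 5.956
f*(5.0641) = 5.956 / 1.1 = 5.4145


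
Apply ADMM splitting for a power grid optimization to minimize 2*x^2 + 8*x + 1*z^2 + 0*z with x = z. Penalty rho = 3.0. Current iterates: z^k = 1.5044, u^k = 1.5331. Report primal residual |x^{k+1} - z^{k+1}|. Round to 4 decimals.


ADMM iteration with rho = 3.0, z^k = 1.5044, u^k = 1.5331
Step 1: x-update.
Minimize 2*x^2 + 8*x + (3.0/2)*(x - 1.5044 + 1.5331)^2
FOC: (2*2 + 3.0)*x = -8 + 3.0*(1.5044 - 1.5331)
x^{k+1} = -1.1552
Step 2: z-update.
Minimize 1*z^2 + 0*z + (3.0/2)*(-1.1552 - z + 1.5331)^2
FOC: (2*1 + 3.0)*z = 0 + 3.0*(-1.1552 + 1.5331)
z^{k+1} = 0.2268
Step 3: u-update.
u^{k+1} = 1.5331 - 1.1552 - 0.2268 = 0.1512
Step 4: Primal residual = |-1.1552 - 0.2268| = 1.3819


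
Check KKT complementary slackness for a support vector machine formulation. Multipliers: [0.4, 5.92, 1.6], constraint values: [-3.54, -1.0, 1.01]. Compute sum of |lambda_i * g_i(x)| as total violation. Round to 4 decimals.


KKT complementary slackness check:
lambda_1 * g_1 = 0.4 * -3.54 = -1.416
lambda_2 * g_2 = 5.92 * -1.0 = -5.92
lambda_3 * g_3 = 1.6 * 1.01 = 1.616
Total violation = 1.416 + 5.92 + 1.616 = 8.952


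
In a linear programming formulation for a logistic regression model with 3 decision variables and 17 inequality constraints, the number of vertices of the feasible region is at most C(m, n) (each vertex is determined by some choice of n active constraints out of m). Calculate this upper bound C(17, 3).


Each vertex corresponds to some choice of n active constraints out of m, so the number of vertices is at most C(m, n) = m! / (n!(m-n)!).
m = 17, n = 3
Numerator: 17 * 16 * 15
Denominator: 3! = 6
C(17, 3) = 680


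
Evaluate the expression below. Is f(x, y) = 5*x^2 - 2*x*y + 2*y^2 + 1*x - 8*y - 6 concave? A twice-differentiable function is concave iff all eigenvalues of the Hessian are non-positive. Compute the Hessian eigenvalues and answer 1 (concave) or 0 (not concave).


The Hessian of f(x,y) = 5*x^2 - 2*x*y + 2*y^2 + 1*x - 8*y - 6 is:
H = [[10, -2], [-2, 4]]
Trace = 10 + 4 = 14
Determinant = 10*4 - (-2)^2 = 36
Discriminant = (14)^2 - 4*36 = 52.0
Eigenvalues: lambda_1 = 3.3944, lambda_2 = 10.6056
The function is not concave.

0


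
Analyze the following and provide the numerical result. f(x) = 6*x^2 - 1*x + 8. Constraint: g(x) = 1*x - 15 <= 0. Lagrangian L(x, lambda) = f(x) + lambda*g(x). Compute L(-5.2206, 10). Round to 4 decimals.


Step 1: Evaluate f(x).
f(-5.2206) = 6*(-5.2206)^2 - 1*(-5.2206) + 8 = 176.7486
Step 2: Evaluate g(x).
g(-5.2206) = 1*-5.2206 - 15 = -20.2206
Step 3: Compute Lagrangian.
L = 176.7486 + 10*-20.2206 = -25.4574


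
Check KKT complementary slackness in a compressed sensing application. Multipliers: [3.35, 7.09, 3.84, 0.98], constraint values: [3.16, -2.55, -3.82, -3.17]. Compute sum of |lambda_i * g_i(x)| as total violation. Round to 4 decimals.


KKT complementary slackness check:
lambda_1 * g_1 = 3.35 * 3.16 = 10.586
lambda_2 * g_2 = 7.09 * -2.55 = -18.0795
lambda_3 * g_3 = 3.84 * -3.82 = -14.6688
lambda_4 * g_4 = 0.98 * -3.17 = -3.1066
Total violation = 10.586 + 18.0795 + 14.6688 + 3.1066 = 46.4409


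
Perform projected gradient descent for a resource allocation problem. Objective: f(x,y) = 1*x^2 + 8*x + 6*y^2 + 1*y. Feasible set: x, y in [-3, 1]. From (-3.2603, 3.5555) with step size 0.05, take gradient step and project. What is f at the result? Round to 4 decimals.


Step 1: Compute gradient at (-3.2603, 3.5555).
grad_x = 2*1*-3.2603 + 8 = 1.4794
grad_y = 2*6*3.5555 + 1 = 43.666
Step 2: Gradient step.
x_raw = -3.2603 - 0.05*1.4794 = -3.3343
y_raw = 3.5555 - 0.05*43.666 = 1.3722
Step 3: Project onto [-3, 1].
x_proj = clip(-3.3343) = -3.0
y_proj = clip(1.3722) = 1.0
Step 4: Evaluate f.
f(-3.0, 1.0) = -8.0


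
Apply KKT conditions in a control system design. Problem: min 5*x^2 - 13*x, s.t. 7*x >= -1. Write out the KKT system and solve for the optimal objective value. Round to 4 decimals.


Step 1: Try lambda = 0 (constraint inactive).
Stationarity: 2*5*x - 13 = 0
x* = 13/(2*5) = 1.3
Check constraint: 7*1.3 = 9.1 >= -1 -- satisfied.
Step 2: Compute optimal value.
f(x*) = 5*1.3^2 - 13*1.3 = -8.45


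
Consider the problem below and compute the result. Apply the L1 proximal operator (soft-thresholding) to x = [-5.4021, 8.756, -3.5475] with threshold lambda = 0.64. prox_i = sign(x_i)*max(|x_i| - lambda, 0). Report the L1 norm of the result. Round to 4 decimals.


Soft-thresholding with lambda = 0.64:
prox(-5.4021) = sign(-5.4021)*max(|-5.4021| - 0.64, 0) = -4.7621
prox(8.756) = sign(8.756)*max(|8.756| - 0.64, 0) = 8.116
prox(-3.5475) = sign(-3.5475)*max(|-3.5475| - 0.64, 0) = -2.9075
prox(x) = [-4.7621, 8.116, -2.9075]
||prox(x)||_1 = 4.7621 + 8.116 + 2.9075 = 15.7856


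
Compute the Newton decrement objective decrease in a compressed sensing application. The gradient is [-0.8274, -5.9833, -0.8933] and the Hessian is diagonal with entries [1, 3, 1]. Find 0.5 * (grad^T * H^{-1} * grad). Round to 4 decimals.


Step 1: H is diagonal, so H^(-1) * g = [-0.8274, -1.9944, -0.8933].
Step 2: g^T H^(-1) g = sum_i g_i^2 / H_ii
  = (-0.8274)^2/1 + (-5.9833)^2/3 + (-0.8933)^2/1
  = 0.6846 + 11.9333 + 0.798 = 13.4159
Step 3: Objective decrease = 0.5 * g^T H^(-1) g = 6.7079


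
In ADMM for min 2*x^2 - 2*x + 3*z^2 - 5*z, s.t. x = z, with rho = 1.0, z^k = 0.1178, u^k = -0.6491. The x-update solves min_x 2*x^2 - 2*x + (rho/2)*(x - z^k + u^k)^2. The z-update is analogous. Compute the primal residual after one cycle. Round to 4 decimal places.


ADMM iteration with rho = 1.0, z^k = 0.1178, u^k = -0.6491
Step 1: x-update.
Minimize 2*x^2 - 2*x + (1.0/2)*(x - 0.1178 - 0.6491)^2
FOC: (2*2 + 1.0)*x = 2 + 1.0*(0.1178 + 0.6491)
x^{k+1} = 0.5534
Step 2: z-update.
Minimize 3*z^2 - 5*z + (1.0/2)*(0.5534 - z - 0.6491)^2
FOC: (2*3 + 1.0)*z = 5 + 1.0*(0.5534 - 0.6491)
z^{k+1} = 0.7006
Step 3: u-update.
u^{k+1} = -0.6491 + 0.5534 - 0.7006 = -0.7963
Step 4: Primal residual = |0.5534 - 0.7006| = 0.1472


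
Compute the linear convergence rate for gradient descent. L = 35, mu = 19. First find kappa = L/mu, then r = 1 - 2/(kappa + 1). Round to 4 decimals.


Step 1: Compute the condition number.
kappa = L/mu = 35/19 = 1.8421
Step 2: Compute the convergence rate.
r = 1 - 2/(kappa + 1) = 1 - 2*mu/(L + mu) = (L - mu)/(L + mu) = 16/54 = 0.2963


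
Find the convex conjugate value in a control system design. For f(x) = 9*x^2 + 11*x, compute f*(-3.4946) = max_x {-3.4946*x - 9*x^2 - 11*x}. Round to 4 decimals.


f*(y) = sup_x {y*x - a*x^2 - b*x} = sup_x {(y-b)*x - a*x^2}
FOC: (y - b) - 2a*x = 0 => x* = (y - b)/(2a)
x* = (-3.4946 - 11)/(2*9) = -0.8053
f*(-3.4946) = (y-b)^2/(4a) = (-3.4946 - 11)^2/(4*9)
= 210.0934/36 = 5.8359


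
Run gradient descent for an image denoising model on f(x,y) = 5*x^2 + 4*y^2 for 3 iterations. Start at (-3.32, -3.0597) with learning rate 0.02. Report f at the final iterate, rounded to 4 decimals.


Gradient descent on f(x,y) = 5*x^2 + 4*y^2.
Starting point: (-3.32, -3.0597), alpha = 0.02
Step 1: grad_x = 2*5*-3.32 = -33.2, grad_y = 2*4*-3.0597 = -24.4776
  x_1 = -3.32 - 0.02*-33.2 = -2.656
  y_1 = -3.0597 - 0.02*-24.4776 = -2.5701
Step 2: grad_x = 2*5*-2.656 = -26.56, grad_y = 2*4*-2.5701 = -20.5612
  x_2 = -2.656 - 0.02*-26.56 = -2.1248
  y_2 = -2.5701 - 0.02*-20.5612 = -2.1589
Step 3: grad_x = 2*5*-2.1248 = -21.248, grad_y = 2*4*-2.1589 = -17.2714
  x_3 = -2.1248 - 0.02*-21.248 = -1.6998
  y_3 = -2.1589 - 0.02*-17.2714 = -1.8135
f(-1.6998, -1.8135) = 5*(-1.6998)^2 + 4*(-1.8135)^2 = 27.6024


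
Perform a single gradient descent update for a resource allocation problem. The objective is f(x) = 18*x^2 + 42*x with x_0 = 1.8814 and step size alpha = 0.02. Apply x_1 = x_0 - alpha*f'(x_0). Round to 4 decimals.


We compute the gradient at x_0 and apply the update.
f'(x) = 36*x + 42
f'(1.8814) = 36*1.8814 + 42 = 109.7304
x_1 = 1.8814 - 0.02*109.7304 = -0.3132


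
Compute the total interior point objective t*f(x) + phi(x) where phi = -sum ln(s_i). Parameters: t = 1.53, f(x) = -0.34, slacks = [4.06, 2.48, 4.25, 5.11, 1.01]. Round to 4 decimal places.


Step 1: Compute log-barrier.
ln values: [1.4012, 0.9083, 1.4469, 1.6312, 0.01]
phi = -(1.4012 + 0.9083 + 1.4469 + 1.6312 + 0.01) = -5.3975
Step 2: Compute augmented objective.
t*f(x) = 1.53*-0.34 = -0.5202
Total = -0.5202 - 5.3975 = -5.9177


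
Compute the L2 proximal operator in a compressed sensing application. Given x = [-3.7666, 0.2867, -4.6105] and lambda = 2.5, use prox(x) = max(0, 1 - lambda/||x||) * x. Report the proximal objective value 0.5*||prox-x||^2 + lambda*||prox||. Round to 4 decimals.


Step 1: Compute ||x||.
||x|| = 5.9604
Step 2: Compute scaling factor.
scale = max(0, 1 - 2.5/5.9604) = 0.5806
Step 3: prox(x) = [-2.1868, 0.1664, -2.6767]
||prox(x)|| = 3.4604
Step 4: Proximal objective.
0.5*||prox-x||^2 = 3.125
lambda*||prox|| = 8.651
Total = 11.776


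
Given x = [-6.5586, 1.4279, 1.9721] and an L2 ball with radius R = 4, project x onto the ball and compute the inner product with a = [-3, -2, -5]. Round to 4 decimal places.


Step 1: Compute ||x|| (intermediates to 6 decimals).
||x|| = sqrt((-6.5586)^2 + 1.4279^2 + 1.9721^2) = 6.99595
Step 2: Project.
Since ||x|| > R, scale = R/||x|| = 4/6.99595 = 0.571759, proj(x) = scale * x
proj(x) = [-3.749939, 0.816415, 1.127566]
Step 3: Dot product.
a^T * proj(x) = -3*(-3.749939) - 2*0.816415 - 5*1.127566 = 3.9792


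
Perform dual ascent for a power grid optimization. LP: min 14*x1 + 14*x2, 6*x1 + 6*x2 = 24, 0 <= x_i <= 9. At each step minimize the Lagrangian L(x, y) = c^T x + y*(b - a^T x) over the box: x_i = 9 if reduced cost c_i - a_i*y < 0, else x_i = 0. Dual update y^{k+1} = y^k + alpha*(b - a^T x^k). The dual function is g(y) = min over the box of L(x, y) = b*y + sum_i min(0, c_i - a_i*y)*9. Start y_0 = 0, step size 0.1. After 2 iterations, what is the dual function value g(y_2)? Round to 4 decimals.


Dual ascent for LP: min 14*x1 + 14*x2, 6*x1 + 6*x2 = 24, 0 <= x_i <= 9
Step 1: y^k = 0.0, reduced costs: (14.0, 14.0)
  x^k = (0.0, 0.0), subgradient = b - a^T x = 24.0
  y^{k+1} = 0.0 + 0.1*24.0 = 2.4
Step 2: y^k = 2.4, reduced costs: (-0.4, -0.4)
  x^k = (9.0, 9.0), subgradient = b - a^T x = -84.0
  y^{k+1} = 2.4 + 0.1*-84.0 = -6.0
Dual objective at y_2 = -6.0: reduced costs (50.0, 50.0), box minimizer x = (0.0, 0.0)
g(y_2) = b*y + (c1 - a1*y)*x1 + (c2 - a2*y)*x2 = 24*(-6.0) + 50.0*0.0 + 50.0*0.0 = -144.0 + 0.0 + 0.0 = -144.0


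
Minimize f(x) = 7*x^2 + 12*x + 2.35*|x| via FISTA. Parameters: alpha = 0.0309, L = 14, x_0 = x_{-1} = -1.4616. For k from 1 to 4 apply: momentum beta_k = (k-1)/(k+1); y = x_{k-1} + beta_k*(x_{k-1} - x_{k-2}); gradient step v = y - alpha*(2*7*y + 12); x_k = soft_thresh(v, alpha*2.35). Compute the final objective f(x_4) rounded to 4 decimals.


FISTA on f(x) = 7*x^2 + 12*x + 2.35*|x|
L = 14, alpha = 0.0309
Iteration 1: beta = 0.0, y = -1.4616 + 0.0*(-1.4616 + 1.4616) = -1.4616
  grad(y) = -8.4624, v = y - alpha*grad = -1.2001
  prox(v) = soft_thresh(-1.2001, 0.0726) = -1.1275
Iteration 2: beta = 0.3333, y = -1.1275 + 0.3333*(-1.1275 + 1.4616) = -1.0161
  grad(y) = -2.2258, v = y - alpha*grad = -0.9474
  prox(v) = soft_thresh(-0.9474, 0.0726) = -0.8747
Iteration 3: beta = 0.5, y = -0.8747 + 0.5*(-0.8747 + 1.1275) = -0.7484
  grad(y) = 1.523, v = y - alpha*grad = -0.7954
  prox(v) = soft_thresh(-0.7954, 0.0726) = -0.7228
Iteration 4: beta = 0.6, y = -0.7228 + 0.6*(-0.7228 + 0.8747) = -0.6316
  grad(y) = 3.157, v = y - alpha*grad = -0.7292
  prox(v) = soft_thresh(-0.7292, 0.0726) = -0.6566
f(x_4) = 7*(-0.6566)^2 + 12*(-0.6566) + 2.35*|-0.6566| = -3.3183


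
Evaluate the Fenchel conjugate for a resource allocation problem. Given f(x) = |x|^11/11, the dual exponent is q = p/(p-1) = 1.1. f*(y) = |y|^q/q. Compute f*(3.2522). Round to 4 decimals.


The conjugate exponent q satisfies 1/p + 1/q = 1.
p = 11, so q = 11/(11 - 1) = 1.1
|y|^q = 3.2522^1.1 = 3.6593
f*(3.2522) = 3.6593 / 1.1 = 3.3266


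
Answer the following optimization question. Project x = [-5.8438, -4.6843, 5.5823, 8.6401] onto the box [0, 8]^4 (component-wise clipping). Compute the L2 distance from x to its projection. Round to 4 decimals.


Project each component onto [0, 8].
clip(-5.8438) = 0.0, clip(-4.6843) = 0.0, clip(5.5823) = 5.5823, clip(8.6401) = 8.0
Projection = [0.0, 0.0, 5.5823, 8.0]
Squared diffs: [34.15, 21.9427, 0.0, 0.4097]
Distance = sqrt(56.5024) = 7.5168


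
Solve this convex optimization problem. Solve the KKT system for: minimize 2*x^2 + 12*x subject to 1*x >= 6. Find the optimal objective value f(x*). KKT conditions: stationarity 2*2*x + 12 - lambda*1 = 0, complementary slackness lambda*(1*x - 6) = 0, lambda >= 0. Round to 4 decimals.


Step 1: Try lambda = 0 (constraint inactive).
x_unc = -12/(2*2) = -3.0
Check: 1*-3.0 = -3.0 < 6 -- violated!
Step 2: Constraint must be active: 1*x = 6
x* = 6/1 = 6.0
lambda = (2*2*6.0 + 12)/1 = 36.0
Step 3: Compute optimal value.
f(x*) = 2*6.0^2 + 12*6.0 = 144.0


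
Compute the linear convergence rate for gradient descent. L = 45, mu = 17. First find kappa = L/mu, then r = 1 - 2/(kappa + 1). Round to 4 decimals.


Step 1: Compute the condition number.
kappa = L/mu = 45/17 = 2.6471
Step 2: Compute the convergence rate.
r = 1 - 2/(kappa + 1) = 1 - 2*mu/(L + mu) = (L - mu)/(L + mu) = 28/62 = 0.4516


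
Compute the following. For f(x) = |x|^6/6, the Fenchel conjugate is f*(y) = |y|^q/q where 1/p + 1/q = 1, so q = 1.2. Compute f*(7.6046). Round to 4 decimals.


The conjugate exponent q satisfies 1/p + 1/q = 1.
p = 6, so q = 6/(6 - 1) = 1.2
|y|^q = 7.6046^1.2 = 11.4102
f*(7.6046) = 11.4102 / 1.2 = 9.5085


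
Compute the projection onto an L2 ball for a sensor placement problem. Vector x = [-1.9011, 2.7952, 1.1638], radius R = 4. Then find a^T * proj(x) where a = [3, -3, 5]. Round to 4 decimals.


Step 1: Compute ||x|| (intermediates to 6 decimals).
||x|| = sqrt((-1.9011)^2 + 2.7952^2 + 1.1638^2) = 3.575158
Step 2: Project.
Since ||x|| <= R, proj = x (no scaling needed).
proj(x) = [-1.9011, 2.7952, 1.1638]
Step 3: Dot product.
a^T * proj(x) = 3*(-1.9011) - 3*2.7952 + 5*1.1638 = -8.2699


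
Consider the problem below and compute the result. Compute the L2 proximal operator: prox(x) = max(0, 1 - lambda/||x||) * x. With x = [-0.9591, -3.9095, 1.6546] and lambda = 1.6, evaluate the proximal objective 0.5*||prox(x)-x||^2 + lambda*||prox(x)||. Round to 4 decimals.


Step 1: Compute ||x||.
||x|| = 4.3522
Step 2: Compute scaling factor.
scale = max(0, 1 - 1.6/4.3522) = 0.6324
Step 3: prox(x) = [-0.6065, -2.4723, 1.0463]
||prox(x)|| = 2.7522
Step 4: Proximal objective.
0.5*||prox-x||^2 = 1.28
lambda*||prox|| = 4.4035
Total = 5.6835


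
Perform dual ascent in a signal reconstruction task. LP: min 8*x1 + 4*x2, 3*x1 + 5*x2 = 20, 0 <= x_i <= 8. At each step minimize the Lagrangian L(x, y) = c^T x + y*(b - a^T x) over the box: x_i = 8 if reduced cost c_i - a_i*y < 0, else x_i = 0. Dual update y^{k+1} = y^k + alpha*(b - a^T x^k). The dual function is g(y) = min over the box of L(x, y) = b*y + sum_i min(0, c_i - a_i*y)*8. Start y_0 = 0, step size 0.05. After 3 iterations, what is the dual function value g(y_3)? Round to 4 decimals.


Dual ascent for LP: min 8*x1 + 4*x2, 3*x1 + 5*x2 = 20, 0 <= x_i <= 8
Step 1: y^k = 0.0, reduced costs: (8.0, 4.0)
  x^k = (0.0, 0.0), subgradient = b - a^T x = 20.0
  y^{k+1} = 0.0 + 0.05*20.0 = 1.0
Step 2: y^k = 1.0, reduced costs: (5.0, -1.0)
  x^k = (0.0, 8.0), subgradient = b - a^T x = -20.0
  y^{k+1} = 1.0 + 0.05*-20.0 = 0.0
Step 3: y^k = 0.0, reduced costs: (8.0, 4.0)
  x^k = (0.0, 0.0), subgradient = b - a^T x = 20.0
  y^{k+1} = 0.0 + 0.05*20.0 = 1.0
Dual objective at y_3 = 1.0: reduced costs (5.0, -1.0), box minimizer x = (0.0, 8.0)
g(y_3) = b*y + (c1 - a1*y)*x1 + (c2 - a2*y)*x2 = 20*1.0 + 5.0*0.0 + (-1.0)*8.0 = 20.0 + 0.0 - 8.0 = 12.0


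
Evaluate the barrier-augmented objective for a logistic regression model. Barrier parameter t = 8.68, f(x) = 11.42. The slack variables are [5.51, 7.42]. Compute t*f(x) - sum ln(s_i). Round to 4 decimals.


Step 1: Compute log-barrier.
ln values: [1.7066, 2.0042]
phi = -(1.7066 + 2.0042) = -3.7107
Step 2: Compute augmented objective.
t*f(x) = 8.68*11.42 = 99.1256
Total = 99.1256 - 3.7107 = 95.4149


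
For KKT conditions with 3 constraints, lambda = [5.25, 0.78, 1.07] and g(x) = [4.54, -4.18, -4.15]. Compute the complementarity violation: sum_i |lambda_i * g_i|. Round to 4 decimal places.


KKT complementary slackness check:
lambda_1 * g_1 = 5.25 * 4.54 = 23.835
lambda_2 * g_2 = 0.78 * -4.18 = -3.2604
lambda_3 * g_3 = 1.07 * -4.15 = -4.4405
Total violation = 23.835 + 3.2604 + 4.4405 = 31.5359


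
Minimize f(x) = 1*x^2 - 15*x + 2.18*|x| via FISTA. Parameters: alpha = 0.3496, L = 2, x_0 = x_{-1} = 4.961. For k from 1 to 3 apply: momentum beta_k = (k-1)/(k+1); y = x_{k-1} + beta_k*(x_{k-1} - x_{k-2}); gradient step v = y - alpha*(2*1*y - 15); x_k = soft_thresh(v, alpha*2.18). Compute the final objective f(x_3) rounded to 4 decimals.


FISTA on f(x) = 1*x^2 - 15*x + 2.18*|x|
L = 2, alpha = 0.3496
Iteration 1: beta = 0.0, y = 4.961 + 0.0*(4.961 - 4.961) = 4.961
  grad(y) = -5.078, v = y - alpha*grad = 6.7363
  prox(v) = soft_thresh(6.7363, 0.7621) = 5.9741
Iteration 2: beta = 0.3333, y = 5.9741 + 0.3333*(5.9741 - 4.961) = 6.3119
  grad(y) = -2.3763, v = y - alpha*grad = 7.1426
  prox(v) = soft_thresh(7.1426, 0.7621) = 6.3805
Iteration 3: beta = 0.5, y = 6.3805 + 0.5*(6.3805 - 5.9741) = 6.5836
  grad(y) = -1.8327, v = y - alpha*grad = 7.2244
  prox(v) = soft_thresh(7.2244, 0.7621) = 6.4622
f(x_3) = 1*6.4622^2 - 15*6.4622 + 2.18*|6.4622| = -41.0854


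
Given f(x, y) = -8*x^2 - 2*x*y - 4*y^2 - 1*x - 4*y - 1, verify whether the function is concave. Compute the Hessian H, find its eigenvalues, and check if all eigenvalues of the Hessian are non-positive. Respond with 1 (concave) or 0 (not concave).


The Hessian of f(x,y) = -8*x^2 - 2*x*y - 4*y^2 - 1*x - 4*y - 1 is:
H = [[-16, -2], [-2, -8]]
Trace = -16 - 8 = -24
Determinant = -16*-8 - (-2)^2 = 124
Discriminant = (-24)^2 - 4*124 = 80.0
Eigenvalues: lambda_1 = -16.4721, lambda_2 = -7.5279
The function is concave.

1


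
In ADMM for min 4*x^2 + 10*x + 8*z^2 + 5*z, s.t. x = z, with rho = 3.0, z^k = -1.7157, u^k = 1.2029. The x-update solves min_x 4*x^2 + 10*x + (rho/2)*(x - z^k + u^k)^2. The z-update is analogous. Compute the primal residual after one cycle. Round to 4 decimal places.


ADMM iteration with rho = 3.0, z^k = -1.7157, u^k = 1.2029
Step 1: x-update.
Minimize 4*x^2 + 10*x + (3.0/2)*(x + 1.7157 + 1.2029)^2
FOC: (2*4 + 3.0)*x = -10 + 3.0*(-1.7157 - 1.2029)
x^{k+1} = -1.7051
Step 2: z-update.
Minimize 8*z^2 + 5*z + (3.0/2)*(-1.7051 - z + 1.2029)^2
FOC: (2*8 + 3.0)*z = -5 + 3.0*(-1.7051 + 1.2029)
z^{k+1} = -0.3424
Step 3: u-update.
u^{k+1} = 1.2029 - 1.7051 + 0.3424 = -0.1597
Step 4: Primal residual = |-1.7051 + 0.3424| = 1.3626


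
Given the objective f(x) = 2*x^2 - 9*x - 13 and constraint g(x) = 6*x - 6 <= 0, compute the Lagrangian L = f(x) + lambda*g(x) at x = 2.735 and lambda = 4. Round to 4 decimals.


Step 1: Evaluate f(x).
f(2.735) = 2*2.735^2 - 9*2.735 - 13 = -22.6546
Step 2: Evaluate g(x).
g(2.735) = 6*2.735 - 6 = 10.41
Step 3: Compute Lagrangian.
L = -22.6546 + 4*10.41 = 18.9855


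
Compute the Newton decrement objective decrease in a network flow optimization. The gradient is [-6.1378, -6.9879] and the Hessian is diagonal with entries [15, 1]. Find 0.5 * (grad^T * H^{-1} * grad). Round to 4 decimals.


Step 1: H is diagonal, so H^(-1) * g = [-0.4092, -6.9879].
Step 2: g^T H^(-1) g = sum_i g_i^2 / H_ii
  = (-6.1378)^2/15 + (-6.9879)^2/1
  = 2.5115 + 48.8307 = 51.3423
Step 3: Objective decrease = 0.5 * g^T H^(-1) g = 25.6711


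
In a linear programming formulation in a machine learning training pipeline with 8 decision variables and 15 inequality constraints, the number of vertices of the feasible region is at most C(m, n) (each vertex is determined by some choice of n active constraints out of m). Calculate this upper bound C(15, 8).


Each vertex corresponds to some choice of n active constraints out of m, so the number of vertices is at most C(m, n) = m! / (n!(m-n)!).
m = 15, n = 8
Numerator: 15 * 14 * 13 * 12 * 11 * 10 * 9 * 8
Denominator: 8! = 40320
C(15, 8) = 6435


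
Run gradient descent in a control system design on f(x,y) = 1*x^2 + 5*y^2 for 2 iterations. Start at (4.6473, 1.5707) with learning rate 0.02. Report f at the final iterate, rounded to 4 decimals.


Gradient descent on f(x,y) = 1*x^2 + 5*y^2.
Starting point: (4.6473, 1.5707), alpha = 0.02
Step 1: grad_x = 2*1*4.6473 = 9.2946, grad_y = 2*5*1.5707 = 15.707
  x_1 = 4.6473 - 0.02*9.2946 = 4.4614
  y_1 = 1.5707 - 0.02*15.707 = 1.2566
Step 2: grad_x = 2*1*4.4614 = 8.9228, grad_y = 2*5*1.2566 = 12.5656
  x_2 = 4.4614 - 0.02*8.9228 = 4.283
  y_2 = 1.2566 - 0.02*12.5656 = 1.0052
f(4.283, 1.0052) = 1*4.283^2 + 5*1.0052^2 = 23.3963


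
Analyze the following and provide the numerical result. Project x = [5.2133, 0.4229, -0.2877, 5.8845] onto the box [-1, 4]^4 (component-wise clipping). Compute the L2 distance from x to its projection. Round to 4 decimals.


Project each component onto [-1, 4].
clip(5.2133) = 4.0, clip(0.4229) = 0.4229, clip(-0.2877) = -0.2877, clip(5.8845) = 4.0
Projection = [4.0, 0.4229, -0.2877, 4.0]
Squared diffs: [1.4721, 0.0, 0.0, 3.5513]
Distance = sqrt(5.0234) = 2.2413


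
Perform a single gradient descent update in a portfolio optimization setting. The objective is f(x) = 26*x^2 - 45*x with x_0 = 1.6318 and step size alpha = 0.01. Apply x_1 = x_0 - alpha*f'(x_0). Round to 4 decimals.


We compute the gradient at x_0 and apply the update.
f'(x) = 52*x - 45
f'(1.6318) = 52*1.6318 - 45 = 39.8536
x_1 = 1.6318 - 0.01*39.8536 = 1.2333


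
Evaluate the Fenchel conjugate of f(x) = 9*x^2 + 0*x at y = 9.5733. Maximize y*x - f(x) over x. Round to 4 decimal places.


f*(y) = sup_x {y*x - a*x^2 - b*x} = sup_x {(y-b)*x - a*x^2}
FOC: (y - b) - 2a*x = 0 => x* = (y - b)/(2a)
x* = (9.5733 - 0)/(2*9) = 0.5319
f*(9.5733) = (y-b)^2/(4a) = (9.5733 - 0)^2/(4*9)
= 91.6481/36 = 2.5458


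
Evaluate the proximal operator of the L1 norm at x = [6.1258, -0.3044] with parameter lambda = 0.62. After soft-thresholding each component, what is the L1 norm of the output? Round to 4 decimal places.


Soft-thresholding with lambda = 0.62:
prox(6.1258) = sign(6.1258)*max(|6.1258| - 0.62, 0) = 5.5058
prox(-0.3044) = sign(-0.3044)*max(|-0.3044| - 0.62, 0) = 0.0
prox(x) = [5.5058, 0.0]
||prox(x)||_1 = 5.5058 + 0.0 = 5.5058


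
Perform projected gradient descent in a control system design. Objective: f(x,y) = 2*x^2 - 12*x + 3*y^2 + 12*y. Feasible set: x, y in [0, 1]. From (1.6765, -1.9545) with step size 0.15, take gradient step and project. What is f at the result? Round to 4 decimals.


Step 1: Compute gradient at (1.6765, -1.9545).
grad_x = 2*2*1.6765 - 12 = -5.294
grad_y = 2*3*-1.9545 + 12 = 0.273
Step 2: Gradient step.
x_raw = 1.6765 - 0.15*-5.294 = 2.4706
y_raw = -1.9545 - 0.15*0.273 = -1.9955
Step 3: Project onto [0, 1].
x_proj = clip(2.4706) = 1.0
y_proj = clip(-1.9955) = 0.0
Step 4: Evaluate f.
f(1.0, 0.0) = -10.0


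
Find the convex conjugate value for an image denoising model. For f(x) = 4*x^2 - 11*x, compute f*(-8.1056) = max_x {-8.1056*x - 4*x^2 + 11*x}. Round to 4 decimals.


f*(y) = sup_x {y*x - a*x^2 - b*x} = sup_x {(y-b)*x - a*x^2}
FOC: (y - b) - 2a*x = 0 => x* = (y - b)/(2a)
x* = (-8.1056 + 11)/(2*4) = 0.3618
f*(-8.1056) = (y-b)^2/(4a) = (-8.1056 + 11)^2/(4*4)
= 8.3776/16 = 0.5236


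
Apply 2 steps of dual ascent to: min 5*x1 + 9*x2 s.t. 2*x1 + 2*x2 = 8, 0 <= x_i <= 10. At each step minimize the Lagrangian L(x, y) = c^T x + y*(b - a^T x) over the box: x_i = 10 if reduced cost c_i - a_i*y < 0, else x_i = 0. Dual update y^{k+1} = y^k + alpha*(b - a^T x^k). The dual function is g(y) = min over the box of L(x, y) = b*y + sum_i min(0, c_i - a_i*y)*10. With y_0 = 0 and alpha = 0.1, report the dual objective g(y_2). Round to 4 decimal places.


Dual ascent for LP: min 5*x1 + 9*x2, 2*x1 + 2*x2 = 8, 0 <= x_i <= 10
Step 1: y^k = 0.0, reduced costs: (5.0, 9.0)
  x^k = (0.0, 0.0), subgradient = b - a^T x = 8.0
  y^{k+1} = 0.0 + 0.1*8.0 = 0.8
Step 2: y^k = 0.8, reduced costs: (3.4, 7.4)
  x^k = (0.0, 0.0), subgradient = b - a^T x = 8.0
  y^{k+1} = 0.8 + 0.1*8.0 = 1.6
Dual objective at y_2 = 1.6: reduced costs (1.8, 5.8), box minimizer x = (0.0, 0.0)
g(y_2) = b*y + (c1 - a1*y)*x1 + (c2 - a2*y)*x2 = 8*1.6 + 1.8*0.0 + 5.8*0.0 = 12.8 + 0.0 + 0.0 = 12.8


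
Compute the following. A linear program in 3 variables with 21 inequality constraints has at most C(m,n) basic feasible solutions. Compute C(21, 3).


Each vertex corresponds to some choice of n active constraints out of m, so the number of vertices is at most C(m, n) = m! / (n!(m-n)!).
m = 21, n = 3
Numerator: 21 * 20 * 19
Denominator: 3! = 6
C(21, 3) = 1330


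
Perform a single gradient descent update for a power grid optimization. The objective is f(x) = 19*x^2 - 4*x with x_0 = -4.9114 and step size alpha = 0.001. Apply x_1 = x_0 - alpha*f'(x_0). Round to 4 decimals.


We compute the gradient at x_0 and apply the update.
f'(x) = 38*x - 4
f'(-4.9114) = 38*-4.9114 - 4 = -190.6332
x_1 = -4.9114 - 0.001*-190.6332 = -4.7208
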